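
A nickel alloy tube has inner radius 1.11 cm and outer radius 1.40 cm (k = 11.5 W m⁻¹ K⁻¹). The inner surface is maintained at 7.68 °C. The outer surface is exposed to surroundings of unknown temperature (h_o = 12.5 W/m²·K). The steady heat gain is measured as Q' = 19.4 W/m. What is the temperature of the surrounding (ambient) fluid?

T_out = 25.4 °C

Series resistances:
  R'_nickel alloy = ln(0.0140/0.0111)/(2πk) = 0.2321/(2π·11.5) = 0.003212 m·K/W
  R'_conv,out = 1/(2πr h) = 1/(2π·0.0140·12.5) = 0.9095 m·K/W
ΣR = 0.9127 m·K/W
ΔT = Q'·ΣR = 19.4 × 0.9127 = 17.71 K
Heat flows inward, so T_out = T_in + ΔT = 7.68 + 17.71 = 25.4 °C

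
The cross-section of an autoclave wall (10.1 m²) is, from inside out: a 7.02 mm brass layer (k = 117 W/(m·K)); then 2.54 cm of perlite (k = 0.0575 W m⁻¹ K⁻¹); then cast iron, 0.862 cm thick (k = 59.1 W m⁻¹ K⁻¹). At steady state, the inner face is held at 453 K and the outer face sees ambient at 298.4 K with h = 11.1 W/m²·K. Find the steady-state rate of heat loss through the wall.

Treat each layer as a resistance in series:
  R_brass = L/(kA) = 0.00702/(117·10.1) = 5.941×10^-6 K/W
  R_perlite = L/(kA) = 0.0254/(0.0575·10.1) = 0.04374 K/W
  R_cast iron = L/(kA) = 0.00862/(59.1·10.1) = 1.444×10^-5 K/W
  R_conv,out = 1/(hA) = 1/(11.1·10.1) = 0.008920 K/W
ΣR = 5.941×10^-6 + 0.04374 + 1.444×10^-5 + 0.008920 = 0.05268 K/W
Q = ΔT/ΣR = (453 K − 298.4 K)/0.05268 = 2930 W

Q = 2.93 kW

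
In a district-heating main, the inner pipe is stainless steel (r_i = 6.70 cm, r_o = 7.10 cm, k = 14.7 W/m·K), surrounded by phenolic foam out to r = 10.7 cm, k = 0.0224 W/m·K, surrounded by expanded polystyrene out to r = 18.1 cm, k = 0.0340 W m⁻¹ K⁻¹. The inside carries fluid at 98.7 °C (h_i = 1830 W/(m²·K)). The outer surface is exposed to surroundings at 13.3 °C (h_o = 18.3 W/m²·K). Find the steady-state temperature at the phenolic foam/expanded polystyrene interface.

Series thermal resistances, inner to outer:
  R'_conv,in = 1/(2πr h) = 1/(2π·0.0670·1830) = 0.001298 m·K/W
  R'_stainless steel = ln(0.0710/0.0670)/(2πk) = 0.05799/(2π·14.7) = 6.278×10^-4 m·K/W
  R'_phenolic foam = ln(0.107/0.0710)/(2πk) = 0.4101/(2π·0.0224) = 2.914 m·K/W
  R'_expanded polystyrene = ln(0.181/0.107)/(2πk) = 0.5257/(2π·0.0340) = 2.461 m·K/W
  R'_conv,out = 1/(2πr h) = 1/(2π·0.181·18.3) = 0.04805 m·K/W
ΣR = 0.001298 + 6.278×10^-4 + 2.914 + 2.461 + 0.04805 = 5.425 m·K/W
Q' = ΔT/ΣR = (98.7 °C − 13.3 °C)/5.425 = 15.74 W/m
From the inner boundary to the phenolic foam/expanded polystyrene interface, ΣR_partial = 2.916 m·K/W.
T_interface = T_in − Q'·ΣR_partial = 98.7 °C − (15.74)(2.916) = 52.8 °C

T = 52.8 °C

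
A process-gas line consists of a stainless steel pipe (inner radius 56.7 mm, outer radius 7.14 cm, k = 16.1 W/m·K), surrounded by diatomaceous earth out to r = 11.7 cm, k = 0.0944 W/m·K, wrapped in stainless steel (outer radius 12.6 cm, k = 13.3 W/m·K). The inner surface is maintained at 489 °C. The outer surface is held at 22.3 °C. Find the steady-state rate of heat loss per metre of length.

Treat each layer as a resistance in series:
  R'_stainless steel = ln(0.0714/0.0567)/(2πk) = 0.2305/(2π·16.1) = 0.002279 m·K/W
  R'_diatomaceous earth = ln(0.117/0.0714)/(2πk) = 0.4939/(2π·0.0944) = 0.8327 m·K/W
  R'_stainless steel = ln(0.126/0.117)/(2πk) = 0.07411/(2π·13.3) = 8.868×10^-4 m·K/W
ΣR = 0.002279 + 0.8327 + 8.868×10^-4 = 0.8359 m·K/W
Q' = ΔT/ΣR = (489 °C − 22.3 °C)/0.8359 = 558 W/m

Q' = 558 W/m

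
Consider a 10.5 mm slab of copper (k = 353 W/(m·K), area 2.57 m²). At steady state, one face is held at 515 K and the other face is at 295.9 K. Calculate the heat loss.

Q = 1.89×10^7 W

Q = kA·ΔT/L = 353 × 2.57 × |515 K − 295.9 K| / 0.0105 = 1.89×10^7 W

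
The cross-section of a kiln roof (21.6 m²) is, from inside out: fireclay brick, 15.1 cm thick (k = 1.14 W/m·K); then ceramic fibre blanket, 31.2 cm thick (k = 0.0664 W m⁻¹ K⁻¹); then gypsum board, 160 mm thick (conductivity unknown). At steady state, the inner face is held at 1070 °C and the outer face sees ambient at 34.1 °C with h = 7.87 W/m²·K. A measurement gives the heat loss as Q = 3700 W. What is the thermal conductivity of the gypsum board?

ΣR = ΔT/Q = |1070 − 34.1|/3700 = 0.2800 K/W
Known resistances:
  R_fireclay brick = L/(kA) = 0.151/(1.14·21.6) = 0.006132 K/W
  R_ceramic fibre blanket = L/(kA) = 0.312/(0.0664·21.6) = 0.2175 K/W
  R_conv,out = 1/(hA) = 1/(7.87·21.6) = 0.005883 K/W
R_gypsum board = ΣR − ΣR_known = 0.2800 − 0.2295 = 0.05050 K/W
L/(kA) = 0.05050 ⇒ k = 0.160/(0.05050·21.6) = 0.147 W/m·K

k = 0.147 W/m·K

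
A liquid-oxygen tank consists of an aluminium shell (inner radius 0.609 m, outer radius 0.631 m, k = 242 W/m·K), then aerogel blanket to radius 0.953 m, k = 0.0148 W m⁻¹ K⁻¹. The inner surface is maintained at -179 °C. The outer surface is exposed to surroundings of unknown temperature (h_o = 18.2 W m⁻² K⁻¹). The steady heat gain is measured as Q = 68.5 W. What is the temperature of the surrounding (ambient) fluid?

Sum the resistances:
  R_aluminium = (1/0.609 − 1/0.631)/(4πk) = 0.05725/(4π·242) = 1.883×10^-5 K/W
  R_aerogel blanket = (1/0.631 − 1/0.953)/(4πk) = 0.5355/(4π·0.0148) = 2.879 K/W
  R_conv,out = 1/(4πr²h) = 1/(4π·0.953²·18.2) = 0.004814 K/W
ΣR = 2.884 K/W
ΔT = Q·ΣR = 68.5 × 2.884 = 197.6 K
Heat flows inward, so T_out = T_in + ΔT = -179 + 197.6 = 18.6 °C

T_out = 18.6 °C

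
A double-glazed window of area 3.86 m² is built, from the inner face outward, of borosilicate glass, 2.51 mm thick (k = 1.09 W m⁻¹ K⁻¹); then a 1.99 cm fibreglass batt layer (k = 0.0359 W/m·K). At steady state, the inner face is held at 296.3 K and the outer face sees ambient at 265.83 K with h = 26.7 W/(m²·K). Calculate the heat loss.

Treat each layer as a resistance in series:
  R_borosilicate glass = L/(kA) = 0.00251/(1.09·3.86) = 5.966×10^-4 K/W
  R_fibreglass batt = L/(kA) = 0.0199/(0.0359·3.86) = 0.1436 K/W
  R_conv,out = 1/(hA) = 1/(26.7·3.86) = 0.009703 K/W
ΣR = 5.966×10^-4 + 0.1436 + 0.009703 = 0.1539 K/W
Q = ΔT/ΣR = (296.3 K − 265.83 K)/0.1539 = 198 W

Q = 198 W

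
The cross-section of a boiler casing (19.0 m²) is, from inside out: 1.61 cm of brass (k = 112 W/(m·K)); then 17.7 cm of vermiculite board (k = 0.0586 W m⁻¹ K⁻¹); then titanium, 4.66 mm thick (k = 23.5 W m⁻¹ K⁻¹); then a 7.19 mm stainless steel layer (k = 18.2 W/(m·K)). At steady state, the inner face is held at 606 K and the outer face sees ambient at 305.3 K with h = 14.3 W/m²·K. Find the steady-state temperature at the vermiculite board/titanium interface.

Resistance network (inner→outer):
  R_brass = L/(kA) = 0.0161/(112·19.0) = 7.566×10^-6 K/W
  R_vermiculite board = L/(kA) = 0.177/(0.0586·19.0) = 0.1590 K/W
  R_titanium = L/(kA) = 0.00466/(23.5·19.0) = 1.044×10^-5 K/W
  R_stainless steel = L/(kA) = 0.00719/(18.2·19.0) = 2.079×10^-5 K/W
  R_conv,out = 1/(hA) = 1/(14.3·19.0) = 0.003681 K/W
ΣR = 7.566×10^-6 + 0.1590 + 1.044×10^-5 + 2.079×10^-5 + 0.003681 = 0.1627 K/W
Q = ΔT/ΣR = (606 K − 305.3 K)/0.1627 = 1848 W
From the inner boundary to the vermiculite board/titanium interface, ΣR_partial = 0.1590 K/W.
T_interface = T_in − Q·ΣR_partial = 606 K − (1848)(0.1590) = 312.2 K

T = 312.2 K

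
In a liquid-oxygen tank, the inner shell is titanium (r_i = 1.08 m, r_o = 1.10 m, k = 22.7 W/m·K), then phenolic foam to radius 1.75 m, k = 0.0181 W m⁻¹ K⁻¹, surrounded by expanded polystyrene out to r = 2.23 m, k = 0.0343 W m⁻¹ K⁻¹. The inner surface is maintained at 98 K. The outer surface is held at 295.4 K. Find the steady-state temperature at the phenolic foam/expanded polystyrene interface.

Treat each layer as a resistance in series:
  R_titanium = (1/1.08 − 1/1.10)/(4πk) = 0.01684/(4π·22.7) = 5.902×10^-5 K/W
  R_phenolic foam = (1/1.10 − 1/1.75)/(4πk) = 0.3377/(4π·0.0181) = 1.485 K/W
  R_expanded polystyrene = (1/1.75 − 1/2.23)/(4πk) = 0.1230/(4π·0.0343) = 0.2854 K/W
ΣR = 5.902×10^-5 + 1.485 + 0.2854 = 1.770 K/W
Q = ΔT/ΣR = (98 K − 295.4 K)/1.770 = -111.5 W
From the inner boundary to the phenolic foam/expanded polystyrene interface, ΣR_partial = 1.485 K/W.
T_interface = T_in − Q·ΣR_partial = 98 K − (-111.5)(1.485) = 263.6 K

T = 263.6 K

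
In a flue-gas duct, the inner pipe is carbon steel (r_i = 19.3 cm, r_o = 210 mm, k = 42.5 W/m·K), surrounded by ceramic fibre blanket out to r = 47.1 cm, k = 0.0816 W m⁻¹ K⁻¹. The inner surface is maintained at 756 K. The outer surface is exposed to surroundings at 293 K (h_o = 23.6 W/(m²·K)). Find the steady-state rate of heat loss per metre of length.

Treat each layer as a resistance in series:
  R'_carbon steel = ln(0.210/0.193)/(2πk) = 0.08442/(2π·42.5) = 3.161×10^-4 m·K/W
  R'_ceramic fibre blanket = ln(0.471/0.210)/(2πk) = 0.8078/(2π·0.0816) = 1.575 m·K/W
  R'_conv,out = 1/(2πr h) = 1/(2π·0.471·23.6) = 0.01432 m·K/W
ΣR = 3.161×10^-4 + 1.575 + 0.01432 = 1.590 m·K/W
Q' = ΔT/ΣR = (756 K − 293 K)/1.590 = 291 W/m

Q' = 291 W/m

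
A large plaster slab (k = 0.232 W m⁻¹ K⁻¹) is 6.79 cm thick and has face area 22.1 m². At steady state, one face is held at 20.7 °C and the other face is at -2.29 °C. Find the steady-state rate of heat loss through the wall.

Q = kA·ΔT/L = 0.232 × 22.1 × |20.7 °C − -2.29 °C| / 0.0679 = 1740 W

Q = 1740 W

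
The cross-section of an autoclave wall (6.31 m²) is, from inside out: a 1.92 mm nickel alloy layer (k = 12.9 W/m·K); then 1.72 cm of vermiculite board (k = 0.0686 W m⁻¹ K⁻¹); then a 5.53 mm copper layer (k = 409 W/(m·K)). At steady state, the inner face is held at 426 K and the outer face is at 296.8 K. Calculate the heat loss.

Resistance network (inner→outer):
  R_nickel alloy = L/(kA) = 0.00192/(12.9·6.31) = 2.359×10^-5 K/W
  R_vermiculite board = L/(kA) = 0.0172/(0.0686·6.31) = 0.03974 K/W
  R_copper = L/(kA) = 0.00553/(409·6.31) = 2.143×10^-6 K/W
ΣR = 2.359×10^-5 + 0.03974 + 2.143×10^-6 = 0.03977 K/W
Q = ΔT/ΣR = (426 K − 296.8 K)/0.03977 = 3250 W

Q = 3.25 kW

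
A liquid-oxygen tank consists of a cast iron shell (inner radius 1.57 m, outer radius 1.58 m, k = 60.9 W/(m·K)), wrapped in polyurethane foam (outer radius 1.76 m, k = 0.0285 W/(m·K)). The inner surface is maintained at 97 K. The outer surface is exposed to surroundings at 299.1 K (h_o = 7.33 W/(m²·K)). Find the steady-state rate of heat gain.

Resistance network (inner→outer):
  R_cast iron = (1/1.57 − 1/1.58)/(4πk) = 0.004031/(4π·60.9) = 5.268×10^-6 K/W
  R_polyurethane foam = (1/1.58 − 1/1.76)/(4πk) = 0.06473/(4π·0.0285) = 0.1807 K/W
  R_conv,out = 1/(4πr²h) = 1/(4π·1.76²·7.33) = 0.003505 K/W
ΣR = 5.268×10^-6 + 0.1807 + 0.003505 = 0.1842 K/W
Q = ΔT/ΣR = (97 K − 299.1 K)/0.1842 = -1100 W
(Negative Q ⇒ heat flows inward; heat gain = 1100 W.)

Q = 1100 W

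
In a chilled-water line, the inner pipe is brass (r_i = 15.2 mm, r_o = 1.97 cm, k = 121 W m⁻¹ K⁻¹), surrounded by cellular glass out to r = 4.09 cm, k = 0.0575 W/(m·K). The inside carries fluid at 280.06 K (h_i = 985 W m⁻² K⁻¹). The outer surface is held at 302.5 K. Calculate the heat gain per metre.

Q' = 11.0 W/m

Treat each layer as a resistance in series:
  R'_conv,in = 1/(2πr h) = 1/(2π·0.0152·985) = 0.01063 m·K/W
  R'_brass = ln(0.0197/0.0152)/(2πk) = 0.2593/(2π·121) = 3.411×10^-4 m·K/W
  R'_cellular glass = ln(0.0409/0.0197)/(2πk) = 0.7305/(2π·0.0575) = 2.022 m·K/W
ΣR = 0.01063 + 3.411×10^-4 + 2.022 = 2.033 m·K/W
Q' = ΔT/ΣR = (280.06 K − 302.5 K)/2.033 = -11.0 W/m
(Negative Q' ⇒ heat flows inward; heat gain = 11.0 W/m.)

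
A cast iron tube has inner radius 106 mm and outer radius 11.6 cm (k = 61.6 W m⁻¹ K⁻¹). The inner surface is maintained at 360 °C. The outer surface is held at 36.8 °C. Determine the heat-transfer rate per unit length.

Q' = 2πk·ΔT/ln(r₂/r₁) = 2π × 61.6 × 323.2 / ln(0.116/0.106) = 1.39×10^6 W/m

Q' = 1.39×10^6 W/m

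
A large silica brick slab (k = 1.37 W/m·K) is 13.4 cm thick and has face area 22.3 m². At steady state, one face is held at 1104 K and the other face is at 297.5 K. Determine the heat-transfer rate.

Q = 184 kW

Q = kA·ΔT/L = 1.37 × 22.3 × |1104 K − 297.5 K| / 0.134 = 1.84×10^5 W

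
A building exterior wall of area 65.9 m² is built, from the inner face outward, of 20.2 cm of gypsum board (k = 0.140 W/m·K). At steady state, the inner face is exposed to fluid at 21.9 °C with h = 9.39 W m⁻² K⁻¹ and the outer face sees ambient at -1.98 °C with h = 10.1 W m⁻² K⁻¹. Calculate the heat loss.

Series thermal resistances, inner to outer:
  R_conv,in = 1/(hA) = 1/(9.39·65.9) = 0.001616 K/W
  R_gypsum board = L/(kA) = 0.202/(0.140·65.9) = 0.02189 K/W
  R_conv,out = 1/(hA) = 1/(10.1·65.9) = 0.001502 K/W
ΣR = 0.001616 + 0.02189 + 0.001502 = 0.02501 K/W
Q = ΔT/ΣR = (21.9 °C − -1.98 °C)/0.02501 = 955 W

Q = 955 W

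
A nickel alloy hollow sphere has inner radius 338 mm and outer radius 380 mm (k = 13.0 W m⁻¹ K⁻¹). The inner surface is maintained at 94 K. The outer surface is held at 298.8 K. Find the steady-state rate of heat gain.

Q = 4πk·ΔT/(1/r₁ − 1/r₂) = 4π × 13.0 × 204.8 / (1/0.338 − 1/0.380) = 1.02×10^5 W

Q = 102 kW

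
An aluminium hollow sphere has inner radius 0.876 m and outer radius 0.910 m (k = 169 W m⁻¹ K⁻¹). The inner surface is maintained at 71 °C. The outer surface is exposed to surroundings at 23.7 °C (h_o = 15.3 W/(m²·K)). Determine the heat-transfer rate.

Q = 7.51 kW

Series thermal resistances, inner to outer:
  R_aluminium = (1/0.876 − 1/0.910)/(4πk) = 0.04265/(4π·169) = 2.008×10^-5 K/W
  R_conv,out = 1/(4πr²h) = 1/(4π·0.910²·15.3) = 0.006281 K/W
ΣR = 2.008×10^-5 + 0.006281 = 0.006301 K/W
Q = ΔT/ΣR = (71 °C − 23.7 °C)/0.006301 = 7510 W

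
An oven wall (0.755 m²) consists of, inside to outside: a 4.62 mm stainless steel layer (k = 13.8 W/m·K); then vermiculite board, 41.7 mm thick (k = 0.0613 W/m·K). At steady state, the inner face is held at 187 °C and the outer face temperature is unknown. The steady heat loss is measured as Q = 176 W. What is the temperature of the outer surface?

Series resistances:
  R_stainless steel = L/(kA) = 0.00462/(13.8·0.755) = 4.434×10^-4 K/W
  R_vermiculite board = L/(kA) = 0.0417/(0.0613·0.755) = 0.9010 K/W
ΣR = 0.9015 K/W
ΔT = Q·ΣR = 176 × 0.9015 = 158.7 K
Heat flows outward, so T_out = T_in − ΔT = 187 − 158.7 = 28.3 °C

T_out = 28.3 °C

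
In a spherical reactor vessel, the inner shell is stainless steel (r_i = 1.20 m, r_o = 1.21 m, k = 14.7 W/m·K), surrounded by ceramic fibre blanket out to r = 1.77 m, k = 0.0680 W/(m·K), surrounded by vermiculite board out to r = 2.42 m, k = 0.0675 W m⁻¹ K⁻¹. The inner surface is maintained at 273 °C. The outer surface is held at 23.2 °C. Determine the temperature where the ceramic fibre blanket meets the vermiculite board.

Series thermal resistances, inner to outer:
  R_stainless steel = (1/1.20 − 1/1.21)/(4πk) = 0.006887/(4π·14.7) = 3.728×10^-5 K/W
  R_ceramic fibre blanket = (1/1.21 − 1/1.77)/(4πk) = 0.2615/(4π·0.0680) = 0.3060 K/W
  R_vermiculite board = (1/1.77 − 1/2.42)/(4πk) = 0.1517/(4π·0.0675) = 0.1789 K/W
ΣR = 3.728×10^-5 + 0.3060 + 0.1789 = 0.4849 K/W
Q = ΔT/ΣR = (273 °C − 23.2 °C)/0.4849 = 515.2 W
From the inner boundary to the ceramic fibre blanket/vermiculite board interface, ΣR_partial = 0.3060 K/W.
T_interface = T_in − Q·ΣR_partial = 273 °C − (515.2)(0.3060) = 115 °C

T = 115 °C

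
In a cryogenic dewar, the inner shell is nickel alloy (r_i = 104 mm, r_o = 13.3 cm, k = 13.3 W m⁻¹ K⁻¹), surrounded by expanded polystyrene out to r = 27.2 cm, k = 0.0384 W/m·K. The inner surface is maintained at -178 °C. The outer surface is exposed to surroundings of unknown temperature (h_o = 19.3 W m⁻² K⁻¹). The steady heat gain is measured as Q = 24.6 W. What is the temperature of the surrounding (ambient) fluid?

Sum the resistances:
  R_nickel alloy = (1/0.104 − 1/0.133)/(4πk) = 2.097/(4π·13.3) = 0.01254 K/W
  R_expanded polystyrene = (1/0.133 − 1/0.272)/(4πk) = 3.842/(4π·0.0384) = 7.963 K/W
  R_conv,out = 1/(4πr²h) = 1/(4π·0.272²·19.3) = 0.05573 K/W
ΣR = 8.031 K/W
ΔT = Q·ΣR = 24.6 × 8.031 = 197.6 K
Heat flows inward, so T_out = T_in + ΔT = -178 + 197.6 = 19.6 °C

T_out = 19.6 °C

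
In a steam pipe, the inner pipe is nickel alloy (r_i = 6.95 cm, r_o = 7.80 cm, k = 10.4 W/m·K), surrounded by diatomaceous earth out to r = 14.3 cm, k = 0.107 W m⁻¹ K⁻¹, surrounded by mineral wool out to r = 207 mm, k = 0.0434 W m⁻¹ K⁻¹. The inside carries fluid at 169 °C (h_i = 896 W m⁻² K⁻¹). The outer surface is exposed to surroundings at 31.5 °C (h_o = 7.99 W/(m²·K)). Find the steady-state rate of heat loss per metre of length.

Q' = 58.3 W/m

Resistance network (inner→outer):
  R'_conv,in = 1/(2πr h) = 1/(2π·0.0695·896) = 0.002556 m·K/W
  R'_nickel alloy = ln(0.0780/0.0695)/(2πk) = 0.1154/(2π·10.4) = 0.001766 m·K/W
  R'_diatomaceous earth = ln(0.143/0.0780)/(2πk) = 0.6061/(2π·0.107) = 0.9016 m·K/W
  R'_mineral wool = ln(0.207/0.143)/(2πk) = 0.3699/(2π·0.0434) = 1.356 m·K/W
  R'_conv,out = 1/(2πr h) = 1/(2π·0.207·7.99) = 0.09623 m·K/W
ΣR = 0.002556 + 0.001766 + 0.9016 + 1.356 + 0.09623 = 2.358 m·K/W
Q' = ΔT/ΣR = (169 °C − 31.5 °C)/2.358 = 58.3 W/m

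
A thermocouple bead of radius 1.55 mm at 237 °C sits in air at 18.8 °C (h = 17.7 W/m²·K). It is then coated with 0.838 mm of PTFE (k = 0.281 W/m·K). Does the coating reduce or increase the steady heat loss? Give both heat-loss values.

Critical radius for a sphere: r_cr = 2k/h = 0.0318 m = 3.18 cm.
Outer radius after coating: r₂ = 0.00155 + 8.38×10^-4 = 0.002388 m.
Since r₁ < r_cr and r₂ ≤ r_cr, the coating moves toward the maximum at r_cr — heat loss rises.
Bare: R = 1/(4πr₁²h) = 1871 K/W; Q = 218.2/1871 = 0.117 W.
Coated: R = R_cond + R_conv = 852.5 K/W; Q = 218.2/852.5 = 0.256 W.

increases: 0.117 → 0.256 W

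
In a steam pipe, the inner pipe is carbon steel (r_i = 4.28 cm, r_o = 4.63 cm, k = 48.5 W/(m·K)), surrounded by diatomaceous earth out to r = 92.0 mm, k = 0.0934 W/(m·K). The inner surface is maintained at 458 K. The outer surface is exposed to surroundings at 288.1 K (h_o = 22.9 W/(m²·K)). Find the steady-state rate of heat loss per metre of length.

Resistance network (inner→outer):
  R'_carbon steel = ln(0.0463/0.0428)/(2πk) = 0.07860/(2π·48.5) = 2.579×10^-4 m·K/W
  R'_diatomaceous earth = ln(0.0920/0.0463)/(2πk) = 0.6866/(2π·0.0934) = 1.170 m·K/W
  R'_conv,out = 1/(2πr h) = 1/(2π·0.0920·22.9) = 0.07554 m·K/W
ΣR = 2.579×10^-4 + 1.170 + 0.07554 = 1.246 m·K/W
Q' = ΔT/ΣR = (458 K − 288.1 K)/1.246 = 136 W/m

Q' = 136 W/m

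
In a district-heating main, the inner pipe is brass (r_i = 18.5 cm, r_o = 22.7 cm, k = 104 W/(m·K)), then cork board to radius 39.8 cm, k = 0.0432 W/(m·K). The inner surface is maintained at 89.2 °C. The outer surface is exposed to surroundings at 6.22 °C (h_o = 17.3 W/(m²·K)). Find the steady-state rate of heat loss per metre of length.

Q' = 39.7 W/m

Resistance network (inner→outer):
  R'_brass = ln(0.227/0.185)/(2πk) = 0.2046/(2π·104) = 3.131×10^-4 m·K/W
  R'_cork board = ln(0.398/0.227)/(2πk) = 0.5615/(2π·0.0432) = 2.069 m·K/W
  R'_conv,out = 1/(2πr h) = 1/(2π·0.398·17.3) = 0.02311 m·K/W
ΣR = 3.131×10^-4 + 2.069 + 0.02311 = 2.092 m·K/W
Q' = ΔT/ΣR = (89.2 °C − 6.22 °C)/2.092 = 39.7 W/m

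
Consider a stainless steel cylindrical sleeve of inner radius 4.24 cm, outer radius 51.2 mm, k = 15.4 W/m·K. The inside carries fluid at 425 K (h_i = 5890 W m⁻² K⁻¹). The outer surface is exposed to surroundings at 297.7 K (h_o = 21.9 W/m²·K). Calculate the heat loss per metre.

Series thermal resistances, inner to outer:
  R'_conv,in = 1/(2πr h) = 1/(2π·0.0424·5890) = 6.373×10^-4 m·K/W
  R'_stainless steel = ln(0.0512/0.0424)/(2πk) = 0.1886/(2π·15.4) = 0.001949 m·K/W
  R'_conv,out = 1/(2πr h) = 1/(2π·0.0512·21.9) = 0.1419 m·K/W
ΣR = 6.373×10^-4 + 0.001949 + 0.1419 = 0.1445 m·K/W
Q' = ΔT/ΣR = (425 K − 297.7 K)/0.1445 = 881 W/m

Q' = 881 W/m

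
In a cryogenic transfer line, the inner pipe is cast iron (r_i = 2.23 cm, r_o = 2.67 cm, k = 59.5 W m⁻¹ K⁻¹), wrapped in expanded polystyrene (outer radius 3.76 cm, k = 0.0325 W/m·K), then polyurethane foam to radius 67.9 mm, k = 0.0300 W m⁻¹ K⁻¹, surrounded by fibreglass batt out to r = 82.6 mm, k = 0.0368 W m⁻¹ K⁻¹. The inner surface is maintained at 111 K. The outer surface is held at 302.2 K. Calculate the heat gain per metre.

Series thermal resistances, inner to outer:
  R'_cast iron = ln(0.0267/0.0223)/(2πk) = 0.1801/(2π·59.5) = 4.817×10^-4 m·K/W
  R'_expanded polystyrene = ln(0.0376/0.0267)/(2πk) = 0.3423/(2π·0.0325) = 1.676 m·K/W
  R'_polyurethane foam = ln(0.0679/0.0376)/(2πk) = 0.5910/(2π·0.0300) = 3.136 m·K/W
  R'_fibreglass batt = ln(0.0826/0.0679)/(2πk) = 0.1960/(2π·0.0368) = 0.8476 m·K/W
ΣR = 4.817×10^-4 + 1.676 + 3.136 + 0.8476 = 5.660 m·K/W
Q' = ΔT/ΣR = (111 K − 302.2 K)/5.660 = -33.8 W/m
(Negative Q' ⇒ heat flows inward; heat gain = 33.8 W/m.)

Q' = 33.8 W/m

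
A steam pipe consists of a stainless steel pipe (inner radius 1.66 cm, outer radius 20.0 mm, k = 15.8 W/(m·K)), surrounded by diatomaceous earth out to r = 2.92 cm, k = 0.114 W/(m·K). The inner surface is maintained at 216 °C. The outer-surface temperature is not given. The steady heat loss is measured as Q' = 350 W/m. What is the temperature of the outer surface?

Series resistances:
  R'_stainless steel = ln(0.0200/0.0166)/(2πk) = 0.1863/(2π·15.8) = 0.001877 m·K/W
  R'_diatomaceous earth = ln(0.0292/0.0200)/(2πk) = 0.3784/(2π·0.114) = 0.5283 m·K/W
ΣR = 0.5302 m·K/W
ΔT = Q'·ΣR = 350 × 0.5302 = 185.6 K
Heat flows outward, so T_out = T_in − ΔT = 216 − 185.6 = 30.4 °C

T_out = 30.4 °C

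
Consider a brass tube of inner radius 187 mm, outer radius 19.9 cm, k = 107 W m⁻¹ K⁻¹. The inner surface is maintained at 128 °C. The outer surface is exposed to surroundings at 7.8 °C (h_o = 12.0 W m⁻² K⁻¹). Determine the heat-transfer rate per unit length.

Treat each layer as a resistance in series:
  R'_brass = ln(0.199/0.187)/(2πk) = 0.06220/(2π·107) = 9.251×10^-5 m·K/W
  R'_conv,out = 1/(2πr h) = 1/(2π·0.199·12.0) = 0.06665 m·K/W
ΣR = 9.251×10^-5 + 0.06665 = 0.06674 m·K/W
Q' = ΔT/ΣR = (128 °C − 7.8 °C)/0.06674 = 1800 W/m

Q' = 1800 W/m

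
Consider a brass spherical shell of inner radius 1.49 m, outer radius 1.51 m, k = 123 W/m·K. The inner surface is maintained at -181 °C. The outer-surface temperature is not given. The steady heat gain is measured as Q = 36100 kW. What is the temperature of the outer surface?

T_out = 26.6 °C

Series resistances:
  R_brass = (1/1.49 − 1/1.51)/(4πk) = 0.008889/(4π·123) = 5.751×10^-6 K/W
ΣR = 5.751×10^-6 K/W
ΔT = Q·ΣR = 3.61×10^7 × 5.751×10^-6 = 207.6 K
Heat flows inward, so T_out = T_in + ΔT = -181 + 207.6 = 26.6 °C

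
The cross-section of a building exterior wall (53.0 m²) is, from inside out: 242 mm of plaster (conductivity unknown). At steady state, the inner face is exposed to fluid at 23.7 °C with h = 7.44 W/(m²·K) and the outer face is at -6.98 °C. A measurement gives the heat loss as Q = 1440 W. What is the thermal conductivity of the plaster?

ΣR = ΔT/Q = |23.7 − -6.98|/1440 = 0.02131 K/W
Known resistances:
  R_conv,in = 1/(hA) = 1/(7.44·53.0) = 0.002536 K/W
R_plaster = ΣR − ΣR_known = 0.02131 − 0.002536 = 0.01877 K/W
L/(kA) = 0.01877 ⇒ k = 0.242/(0.01877·53.0) = 0.243 W/m·K

k = 0.243 W/m·K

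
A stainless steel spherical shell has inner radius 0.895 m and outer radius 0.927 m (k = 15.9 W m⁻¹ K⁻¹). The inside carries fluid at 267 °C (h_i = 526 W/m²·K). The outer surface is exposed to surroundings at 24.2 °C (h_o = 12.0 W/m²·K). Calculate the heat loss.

Treat each layer as a resistance in series:
  R_conv,in = 1/(4πr²h) = 1/(4π·0.895²·526) = 1.889×10^-4 K/W
  R_stainless steel = (1/0.895 − 1/0.927)/(4πk) = 0.03857/(4π·15.9) = 1.930×10^-4 K/W
  R_conv,out = 1/(4πr²h) = 1/(4π·0.927²·12.0) = 0.007717 K/W
ΣR = 1.889×10^-4 + 1.930×10^-4 + 0.007717 = 0.008099 K/W
Q = ΔT/ΣR = (267 °C − 24.2 °C)/0.008099 = 30000 W

Q = 30.0 kW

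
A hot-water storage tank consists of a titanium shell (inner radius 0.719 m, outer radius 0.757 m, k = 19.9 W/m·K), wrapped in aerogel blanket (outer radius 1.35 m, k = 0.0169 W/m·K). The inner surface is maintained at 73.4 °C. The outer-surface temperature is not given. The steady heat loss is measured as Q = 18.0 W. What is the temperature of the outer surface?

Sum the resistances:
  R_titanium = (1/0.719 − 1/0.757)/(4πk) = 0.06982/(4π·19.9) = 2.792×10^-4 K/W
  R_aerogel blanket = (1/0.757 − 1/1.35)/(4πk) = 0.5803/(4π·0.0169) = 2.732 K/W
ΣR = 2.733 K/W
ΔT = Q·ΣR = 18.0 × 2.733 = 49.19 K
Heat flows outward, so T_out = T_in − ΔT = 73.4 − 49.19 = 24.2 °C

T_out = 24.2 °C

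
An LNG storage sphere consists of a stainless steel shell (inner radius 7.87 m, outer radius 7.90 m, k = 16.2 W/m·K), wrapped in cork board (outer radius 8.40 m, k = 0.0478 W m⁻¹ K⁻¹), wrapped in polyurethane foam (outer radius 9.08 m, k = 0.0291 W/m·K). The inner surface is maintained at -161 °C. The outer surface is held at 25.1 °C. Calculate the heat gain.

Series thermal resistances, inner to outer:
  R_stainless steel = (1/7.87 − 1/7.90)/(4πk) = 4.825×10^-4/(4π·16.2) = 2.370×10^-6 K/W
  R_cork board = (1/7.90 − 1/8.40)/(4πk) = 0.007535/(4π·0.0478) = 0.01254 K/W
  R_polyurethane foam = (1/8.40 − 1/9.08)/(4πk) = 0.008915/(4π·0.0291) = 0.02438 K/W
ΣR = 2.370×10^-6 + 0.01254 + 0.02438 = 0.03692 K/W
Q = ΔT/ΣR = (-161 °C − 25.1 °C)/0.03692 = -5040 W
(Negative Q ⇒ heat flows inward; heat gain = 5040 W.)

Q = 5.04 kW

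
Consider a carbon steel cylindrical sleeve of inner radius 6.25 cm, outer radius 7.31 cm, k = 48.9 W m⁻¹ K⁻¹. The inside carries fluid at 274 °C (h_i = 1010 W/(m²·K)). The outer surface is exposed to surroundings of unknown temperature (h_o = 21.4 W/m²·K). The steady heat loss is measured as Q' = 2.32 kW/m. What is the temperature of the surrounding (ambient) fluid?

Series resistances:
  R'_conv,in = 1/(2πr h) = 1/(2π·0.0625·1010) = 0.002521 m·K/W
  R'_carbon steel = ln(0.0731/0.0625)/(2πk) = 0.1567/(2π·48.9) = 5.099×10^-4 m·K/W
  R'_conv,out = 1/(2πr h) = 1/(2π·0.0731·21.4) = 0.1017 m·K/W
ΣR = 0.1048 m·K/W
ΔT = Q'·ΣR = 2320 × 0.1048 = 243.1 K
Heat flows outward, so T_out = T_in − ΔT = 274 − 243.1 = 30.9 °C

T_out = 30.9 °C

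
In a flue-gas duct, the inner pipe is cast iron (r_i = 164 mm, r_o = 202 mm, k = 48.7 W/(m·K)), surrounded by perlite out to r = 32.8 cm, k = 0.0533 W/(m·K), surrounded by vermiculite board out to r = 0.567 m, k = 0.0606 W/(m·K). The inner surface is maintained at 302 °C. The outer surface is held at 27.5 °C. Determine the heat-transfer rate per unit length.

Q' = 95.1 W/m

Series thermal resistances, inner to outer:
  R'_cast iron = ln(0.202/0.164)/(2πk) = 0.2084/(2π·48.7) = 6.811×10^-4 m·K/W
  R'_perlite = ln(0.328/0.202)/(2πk) = 0.4847/(2π·0.0533) = 1.447 m·K/W
  R'_vermiculite board = ln(0.567/0.328)/(2πk) = 0.5473/(2π·0.0606) = 1.438 m·K/W
ΣR = 6.811×10^-4 + 1.447 + 1.438 = 2.886 m·K/W
Q' = ΔT/ΣR = (302 °C − 27.5 °C)/2.886 = 95.1 W/m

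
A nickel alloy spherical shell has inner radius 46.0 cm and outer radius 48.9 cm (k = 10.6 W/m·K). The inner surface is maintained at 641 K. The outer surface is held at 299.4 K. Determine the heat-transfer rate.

Q = 4πk·ΔT/(1/r₁ − 1/r₂) = 4π × 10.6 × 341.6 / (1/0.460 − 1/0.489) = 3.53×10^5 W

Q = 3.53×10^5 W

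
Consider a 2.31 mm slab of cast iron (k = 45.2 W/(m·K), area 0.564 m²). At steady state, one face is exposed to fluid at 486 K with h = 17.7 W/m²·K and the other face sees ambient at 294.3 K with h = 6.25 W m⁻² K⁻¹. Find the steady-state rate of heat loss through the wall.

Q = 499 W

Treat each layer as a resistance in series:
  R_conv,in = 1/(hA) = 1/(17.7·0.564) = 0.1002 K/W
  R_cast iron = L/(kA) = 0.00231/(45.2·0.564) = 9.061×10^-5 K/W
  R_conv,out = 1/(hA) = 1/(6.25·0.564) = 0.2837 K/W
ΣR = 0.1002 + 9.061×10^-5 + 0.2837 = 0.3840 K/W
Q = ΔT/ΣR = (486 K − 294.3 K)/0.3840 = 499 W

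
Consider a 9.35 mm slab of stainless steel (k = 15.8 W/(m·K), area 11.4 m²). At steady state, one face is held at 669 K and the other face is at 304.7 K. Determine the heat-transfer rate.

Q = kA·ΔT/L = 15.8 × 11.4 × |669 K − 304.7 K| / 0.00935 = 7.02×10^6 W

Q = 7.02×10^6 W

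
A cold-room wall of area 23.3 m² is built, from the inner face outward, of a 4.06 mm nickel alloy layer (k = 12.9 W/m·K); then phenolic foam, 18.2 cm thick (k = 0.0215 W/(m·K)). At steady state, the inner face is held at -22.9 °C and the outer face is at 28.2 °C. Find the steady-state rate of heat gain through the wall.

Series thermal resistances, inner to outer:
  R_nickel alloy = L/(kA) = 0.00406/(12.9·23.3) = 1.351×10^-5 K/W
  R_phenolic foam = L/(kA) = 0.182/(0.0215·23.3) = 0.3633 K/W
ΣR = 1.351×10^-5 + 0.3633 = 0.3633 K/W
Q = ΔT/ΣR = (-22.9 °C − 28.2 °C)/0.3633 = -141 W
(Negative Q ⇒ heat flows inward; heat gain = 141 W.)

Q = 141 W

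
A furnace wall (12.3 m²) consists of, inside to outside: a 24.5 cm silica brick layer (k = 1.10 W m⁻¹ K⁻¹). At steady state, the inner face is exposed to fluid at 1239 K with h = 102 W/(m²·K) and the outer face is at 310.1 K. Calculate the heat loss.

Q = 49.1 kW

Series thermal resistances, inner to outer:
  R_conv,in = 1/(hA) = 1/(102·12.3) = 7.971×10^-4 K/W
  R_silica brick = L/(kA) = 0.245/(1.10·12.3) = 0.01811 K/W
ΣR = 7.971×10^-4 + 0.01811 = 0.01891 K/W
Q = ΔT/ΣR = (1239 K − 310.1 K)/0.01891 = 49100 W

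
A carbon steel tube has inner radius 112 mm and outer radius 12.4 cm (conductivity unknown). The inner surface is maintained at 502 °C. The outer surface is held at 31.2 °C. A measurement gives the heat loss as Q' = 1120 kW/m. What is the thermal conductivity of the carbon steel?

k = 38.5 W/m·K

ΣR = ΔT/Q' = |502 − 31.2|/1.12×10^6 = 4.204×10^-4 m·K/W
ln(r₂/r₁)/(2πk) = 4.204×10^-4 ⇒ k = 0.1018/(2π·4.204×10^-4) = 38.5 W/m·K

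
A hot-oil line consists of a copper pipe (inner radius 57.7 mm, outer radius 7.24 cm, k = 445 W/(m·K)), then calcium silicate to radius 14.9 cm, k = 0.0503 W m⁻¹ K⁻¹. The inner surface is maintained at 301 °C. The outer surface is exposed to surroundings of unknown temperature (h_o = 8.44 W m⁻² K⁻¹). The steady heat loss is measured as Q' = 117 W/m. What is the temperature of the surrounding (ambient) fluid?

T_out = 19.0 °C

Sum the resistances:
  R'_copper = ln(0.0724/0.0577)/(2πk) = 0.2269/(2π·445) = 8.117×10^-5 m·K/W
  R'_calcium silicate = ln(0.149/0.0724)/(2πk) = 0.7217/(2π·0.0503) = 2.284 m·K/W
  R'_conv,out = 1/(2πr h) = 1/(2π·0.149·8.44) = 0.1266 m·K/W
ΣR = 2.410 m·K/W
ΔT = Q'·ΣR = 117 × 2.410 = 282.0 K
Heat flows outward, so T_out = T_in − ΔT = 301 − 282.0 = 19.0 °C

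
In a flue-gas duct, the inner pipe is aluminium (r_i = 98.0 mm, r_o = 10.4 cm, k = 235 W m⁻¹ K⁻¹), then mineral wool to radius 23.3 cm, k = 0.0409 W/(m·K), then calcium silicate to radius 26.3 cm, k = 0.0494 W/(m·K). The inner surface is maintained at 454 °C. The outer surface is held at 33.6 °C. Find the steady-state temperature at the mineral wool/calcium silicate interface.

T = 80.1 °C

Treat each layer as a resistance in series:
  R'_aluminium = ln(0.104/0.0980)/(2πk) = 0.05942/(2π·235) = 4.024×10^-5 m·K/W
  R'_mineral wool = ln(0.233/0.104)/(2πk) = 0.8066/(2π·0.0409) = 3.139 m·K/W
  R'_calcium silicate = ln(0.263/0.233)/(2πk) = 0.1211/(2π·0.0494) = 0.3902 m·K/W
ΣR = 4.024×10^-5 + 3.139 + 0.3902 = 3.529 m·K/W
Q' = ΔT/ΣR = (454 °C − 33.6 °C)/3.529 = 119.1 W/m
From the inner boundary to the mineral wool/calcium silicate interface, ΣR_partial = 3.139 m·K/W.
T_interface = T_in − Q'·ΣR_partial = 454 °C − (119.1)(3.139) = 80.1 °C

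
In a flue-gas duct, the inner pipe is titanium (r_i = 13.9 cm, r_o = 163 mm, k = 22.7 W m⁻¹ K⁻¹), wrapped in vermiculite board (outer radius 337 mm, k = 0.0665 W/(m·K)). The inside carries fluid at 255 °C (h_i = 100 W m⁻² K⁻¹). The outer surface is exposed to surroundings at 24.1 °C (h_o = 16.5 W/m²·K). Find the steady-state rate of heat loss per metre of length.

Q' = 130 W/m

Treat each layer as a resistance in series:
  R'_conv,in = 1/(2πr h) = 1/(2π·0.139·100) = 0.01145 m·K/W
  R'_titanium = ln(0.163/0.139)/(2πk) = 0.1593/(2π·22.7) = 0.001117 m·K/W
  R'_vermiculite board = ln(0.337/0.163)/(2πk) = 0.7263/(2π·0.0665) = 1.738 m·K/W
  R'_conv,out = 1/(2πr h) = 1/(2π·0.337·16.5) = 0.02862 m·K/W
ΣR = 0.01145 + 0.001117 + 1.738 + 0.02862 = 1.779 m·K/W
Q' = ΔT/ΣR = (255 °C − 24.1 °C)/1.779 = 130 W/m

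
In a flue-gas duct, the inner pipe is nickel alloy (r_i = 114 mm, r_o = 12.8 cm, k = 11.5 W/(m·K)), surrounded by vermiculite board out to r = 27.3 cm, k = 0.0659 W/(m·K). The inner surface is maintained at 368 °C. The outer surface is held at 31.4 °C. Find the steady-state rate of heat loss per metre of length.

Q' = 184 W/m

Resistance network (inner→outer):
  R'_nickel alloy = ln(0.128/0.114)/(2πk) = 0.1158/(2π·11.5) = 0.001603 m·K/W
  R'_vermiculite board = ln(0.273/0.128)/(2πk) = 0.7574/(2π·0.0659) = 1.829 m·K/W
ΣR = 0.001603 + 1.829 = 1.831 m·K/W
Q' = ΔT/ΣR = (368 °C − 31.4 °C)/1.831 = 184 W/m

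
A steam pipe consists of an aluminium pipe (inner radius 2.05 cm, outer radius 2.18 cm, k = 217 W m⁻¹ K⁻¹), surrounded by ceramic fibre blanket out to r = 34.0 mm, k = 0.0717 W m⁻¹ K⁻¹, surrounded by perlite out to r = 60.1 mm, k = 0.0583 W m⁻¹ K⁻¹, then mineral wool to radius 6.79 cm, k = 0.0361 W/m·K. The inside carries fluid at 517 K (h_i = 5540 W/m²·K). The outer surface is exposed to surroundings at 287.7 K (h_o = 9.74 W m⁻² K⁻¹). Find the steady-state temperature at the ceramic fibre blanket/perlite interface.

Series thermal resistances, inner to outer:
  R'_conv,in = 1/(2πr h) = 1/(2π·0.0205·5540) = 0.001401 m·K/W
  R'_aluminium = ln(0.0218/0.0205)/(2πk) = 0.06149/(2π·217) = 4.510×10^-5 m·K/W
  R'_ceramic fibre blanket = ln(0.0340/0.0218)/(2πk) = 0.4445/(2π·0.0717) = 0.9866 m·K/W
  R'_perlite = ln(0.0601/0.0340)/(2πk) = 0.5696/(2π·0.0583) = 1.555 m·K/W
  R'_mineral wool = ln(0.0679/0.0601)/(2πk) = 0.1220/(2π·0.0361) = 0.5380 m·K/W
  R'_conv,out = 1/(2πr h) = 1/(2π·0.0679·9.74) = 0.2407 m·K/W
ΣR = 0.001401 + 4.510×10^-5 + 0.9866 + 1.555 + 0.5380 + 0.2407 = 3.322 m·K/W
Q' = ΔT/ΣR = (517 K − 287.7 K)/3.322 = 69.02 W/m
From the inner boundary to the ceramic fibre blanket/perlite interface, ΣR_partial = 0.9880 m·K/W.
T_interface = T_in − Q'·ΣR_partial = 517 K − (69.02)(0.9880) = 449 K

T = 449 K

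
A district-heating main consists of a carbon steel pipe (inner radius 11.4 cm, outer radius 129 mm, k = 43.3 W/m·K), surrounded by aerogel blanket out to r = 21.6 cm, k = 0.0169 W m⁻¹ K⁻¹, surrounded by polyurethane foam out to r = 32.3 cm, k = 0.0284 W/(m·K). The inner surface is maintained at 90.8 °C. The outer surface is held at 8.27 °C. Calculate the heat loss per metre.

Q' = 11.6 W/m

Resistance network (inner→outer):
  R'_carbon steel = ln(0.129/0.114)/(2πk) = 0.1236/(2π·43.3) = 4.544×10^-4 m·K/W
  R'_aerogel blanket = ln(0.216/0.129)/(2πk) = 0.5155/(2π·0.0169) = 4.854 m·K/W
  R'_polyurethane foam = ln(0.323/0.216)/(2πk) = 0.4024/(2π·0.0284) = 2.255 m·K/W
ΣR = 4.544×10^-4 + 4.854 + 2.255 = 7.109 m·K/W
Q' = ΔT/ΣR = (90.8 °C − 8.27 °C)/7.109 = 11.6 W/m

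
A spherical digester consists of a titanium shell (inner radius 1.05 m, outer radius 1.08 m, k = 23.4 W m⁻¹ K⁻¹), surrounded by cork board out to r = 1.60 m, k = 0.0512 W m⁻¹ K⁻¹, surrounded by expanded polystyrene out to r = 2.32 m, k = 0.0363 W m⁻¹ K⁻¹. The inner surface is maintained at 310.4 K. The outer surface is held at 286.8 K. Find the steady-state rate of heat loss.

Resistance network (inner→outer):
  R_titanium = (1/1.05 − 1/1.08)/(4πk) = 0.02646/(4π·23.4) = 8.997×10^-5 K/W
  R_cork board = (1/1.08 − 1/1.60)/(4πk) = 0.3009/(4π·0.0512) = 0.4677 K/W
  R_expanded polystyrene = (1/1.60 − 1/2.32)/(4πk) = 0.1940/(4π·0.0363) = 0.4252 K/W
ΣR = 8.997×10^-5 + 0.4677 + 0.4252 = 0.8930 K/W
Q = ΔT/ΣR = (310.4 K − 286.8 K)/0.8930 = 26.4 W

Q = 26.4 W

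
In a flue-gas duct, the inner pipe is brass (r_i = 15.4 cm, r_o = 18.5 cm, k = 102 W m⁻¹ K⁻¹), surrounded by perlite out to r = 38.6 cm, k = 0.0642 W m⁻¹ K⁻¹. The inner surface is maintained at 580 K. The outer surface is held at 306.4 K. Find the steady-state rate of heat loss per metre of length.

Treat each layer as a resistance in series:
  R'_brass = ln(0.185/0.154)/(2πk) = 0.1834/(2π·102) = 2.862×10^-4 m·K/W
  R'_perlite = ln(0.386/0.185)/(2πk) = 0.7355/(2π·0.0642) = 1.823 m·K/W
ΣR = 2.862×10^-4 + 1.823 = 1.823 m·K/W
Q' = ΔT/ΣR = (580 K − 306.4 K)/1.823 = 150 W/m

Q' = 150 W/m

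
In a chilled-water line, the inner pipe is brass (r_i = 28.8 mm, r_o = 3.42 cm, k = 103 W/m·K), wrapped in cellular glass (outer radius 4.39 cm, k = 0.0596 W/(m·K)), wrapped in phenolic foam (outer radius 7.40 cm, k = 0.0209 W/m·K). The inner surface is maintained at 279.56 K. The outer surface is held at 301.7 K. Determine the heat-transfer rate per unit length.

Q' = 4.77 W/m

Series thermal resistances, inner to outer:
  R'_brass = ln(0.0342/0.0288)/(2πk) = 0.1719/(2π·103) = 2.655×10^-4 m·K/W
  R'_cellular glass = ln(0.0439/0.0342)/(2πk) = 0.2497/(2π·0.0596) = 0.6668 m·K/W
  R'_phenolic foam = ln(0.0740/0.0439)/(2πk) = 0.5222/(2π·0.0209) = 3.976 m·K/W
ΣR = 2.655×10^-4 + 0.6668 + 3.976 = 4.643 m·K/W
Q' = ΔT/ΣR = (279.56 K − 301.7 K)/4.643 = -4.77 W/m
(Negative Q' ⇒ heat flows inward; heat gain = 4.77 W/m.)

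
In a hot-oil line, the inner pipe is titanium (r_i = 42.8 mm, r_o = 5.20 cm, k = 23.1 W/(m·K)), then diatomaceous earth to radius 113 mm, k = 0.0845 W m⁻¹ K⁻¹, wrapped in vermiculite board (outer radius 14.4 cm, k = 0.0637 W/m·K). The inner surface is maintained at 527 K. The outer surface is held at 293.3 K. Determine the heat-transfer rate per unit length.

Treat each layer as a resistance in series:
  R'_titanium = ln(0.0520/0.0428)/(2πk) = 0.1947/(2π·23.1) = 0.001341 m·K/W
  R'_diatomaceous earth = ln(0.113/0.0520)/(2πk) = 0.7761/(2π·0.0845) = 1.462 m·K/W
  R'_vermiculite board = ln(0.144/0.113)/(2πk) = 0.2424/(2π·0.0637) = 0.6057 m·K/W
ΣR = 0.001341 + 1.462 + 0.6057 = 2.069 m·K/W
Q' = ΔT/ΣR = (527 K − 293.3 K)/2.069 = 113 W/m

Q' = 113 W/m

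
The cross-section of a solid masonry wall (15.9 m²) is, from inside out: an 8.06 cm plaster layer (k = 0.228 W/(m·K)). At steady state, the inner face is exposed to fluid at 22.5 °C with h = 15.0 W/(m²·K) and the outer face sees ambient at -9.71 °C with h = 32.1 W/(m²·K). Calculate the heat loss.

Q = 1130 W

Resistance network (inner→outer):
  R_conv,in = 1/(hA) = 1/(15.0·15.9) = 0.004193 K/W
  R_plaster = L/(kA) = 0.0806/(0.228·15.9) = 0.02223 K/W
  R_conv,out = 1/(hA) = 1/(32.1·15.9) = 0.001959 K/W
ΣR = 0.004193 + 0.02223 + 0.001959 = 0.02838 K/W
Q = ΔT/ΣR = (22.5 °C − -9.71 °C)/0.02838 = 1130 W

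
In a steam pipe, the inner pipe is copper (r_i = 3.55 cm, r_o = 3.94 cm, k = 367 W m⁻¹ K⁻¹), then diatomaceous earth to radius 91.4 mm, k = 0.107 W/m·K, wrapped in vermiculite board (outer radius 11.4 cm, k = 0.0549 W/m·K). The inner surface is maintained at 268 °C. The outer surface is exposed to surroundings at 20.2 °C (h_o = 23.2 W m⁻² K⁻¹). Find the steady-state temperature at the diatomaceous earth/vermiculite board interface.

T = 109 °C

Series thermal resistances, inner to outer:
  R'_copper = ln(0.0394/0.0355)/(2πk) = 0.1042/(2π·367) = 4.520×10^-5 m·K/W
  R'_diatomaceous earth = ln(0.0914/0.0394)/(2πk) = 0.8415/(2π·0.107) = 1.252 m·K/W
  R'_vermiculite board = ln(0.114/0.0914)/(2πk) = 0.2210/(2π·0.0549) = 0.6405 m·K/W
  R'_conv,out = 1/(2πr h) = 1/(2π·0.114·23.2) = 0.06018 m·K/W
ΣR = 4.520×10^-5 + 1.252 + 0.6405 + 0.06018 = 1.953 m·K/W
Q' = ΔT/ΣR = (268 °C − 20.2 °C)/1.953 = 126.9 W/m
From the inner boundary to the diatomaceous earth/vermiculite board interface, ΣR_partial = 1.252 m·K/W.
T_interface = T_in − Q'·ΣR_partial = 268 °C − (126.9)(1.252) = 109 °C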